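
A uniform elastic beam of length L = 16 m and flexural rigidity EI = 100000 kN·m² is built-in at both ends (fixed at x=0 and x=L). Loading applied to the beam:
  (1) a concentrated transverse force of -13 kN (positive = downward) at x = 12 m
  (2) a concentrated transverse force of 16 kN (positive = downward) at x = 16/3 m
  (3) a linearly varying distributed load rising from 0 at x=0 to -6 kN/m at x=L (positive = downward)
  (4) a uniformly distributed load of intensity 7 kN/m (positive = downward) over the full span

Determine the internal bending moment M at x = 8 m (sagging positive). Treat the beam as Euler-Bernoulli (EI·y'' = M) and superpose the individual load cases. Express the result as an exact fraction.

Load 1 — point force P=-13 kN at a=12 m (b=L-a=4):
  M_1 = Pb²(3a+b)x/L³ - Pab²/L²  [x≤a] = (-13)·4²·(3·12+4)·8/16³ - (-13)·12·4²/16² = -13/2 kN·m
Load 2 — point force P=16 kN at a=16/3 m (b=L-a=32/3):
  M_2 = Pa²(a+3b)(L-x)/L³ - Pa²b/L²  [x>a] = 16·(16/3)²·((16/3)+3·(32/3))·(16-8)/16³ - 16·(16/3)²·(32/3)/16² = 128/9 kN·m
Load 3 — triangular load w₀=-6 kN/m (0→w₀ over full span):
  M_3 = 3w₀Lx/20 - w₀L²/30 - w₀x³/(6L) = 3·(-6)·16·8/20 - (-6)·16²/30 - (-6)·8³/(6·16) = -32 kN·m
Load 4 — uniform load w=7 kN/m over full span:
  M_4 = wLx/2 - wL²/12 - wx²/2 = 7·16·8/2 - 7·16²/12 - 7·8²/2 = 224/3 kN·m
Superposition: M = Σ M_i = 907/18 kN·m ≈ 50.388889 kN·m

M(8) = 907/18 kN·m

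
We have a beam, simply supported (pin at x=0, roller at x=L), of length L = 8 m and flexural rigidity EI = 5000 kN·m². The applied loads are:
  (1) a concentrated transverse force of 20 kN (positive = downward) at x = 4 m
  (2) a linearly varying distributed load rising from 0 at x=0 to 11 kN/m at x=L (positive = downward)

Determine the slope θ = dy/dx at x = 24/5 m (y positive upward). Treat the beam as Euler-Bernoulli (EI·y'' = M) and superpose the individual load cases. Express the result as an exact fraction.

Load 1 — point force P=20 kN at a=4 m (b=L-a=4):
  θ_1 = -Pa(2L²-6Lx+3x²+a²)/(6LEI)  [x>a] = -20·4·(2·8²-6·8·(24/5)+3·(24/5)²+4²)/(6·8·5000) = 18/3125 rad
Load 2 — triangular load w₀=11 kN/m (0→w₀ over full span):
  θ_2 = -w₀(7L⁴-30L²x²+15x⁴)/(360LEI) = -11·(7·8⁴-30·8²·(24/5)²+15·(24/5)⁴)/(360·8·5000) = 20416/3515625 rad
Superposition: θ = Σ θ_i = 40666/3515625 rad ≈ 0.011567 rad

θ(24/5) = 40666/3515625 rad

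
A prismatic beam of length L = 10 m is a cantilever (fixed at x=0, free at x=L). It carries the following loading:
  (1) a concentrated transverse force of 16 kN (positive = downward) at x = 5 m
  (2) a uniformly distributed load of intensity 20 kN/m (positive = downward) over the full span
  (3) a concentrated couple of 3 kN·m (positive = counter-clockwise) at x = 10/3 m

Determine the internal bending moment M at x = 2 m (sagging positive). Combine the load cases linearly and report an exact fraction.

Load 1 — point force P=16 kN at a=5 m (b=L-a=5):
  M_1 = -P(a-x)  [x≤a] = -16·(5-2) = -48 kN·m
Load 2 — uniform load w=20 kN/m over full span:
  M_2 = -w(L-x)²/2 = -20·(10-2)²/2 = -640 kN·m
Load 3 — applied couple M₀=3 kN·m at a=10/3 m (b=L-a=20/3):
  M_3 = M₀  [x≤a] = 3 = 3 kN·m
Superposition: M = Σ M_i = -685 kN·m ≈ -685.000000 kN·m

M(2) = -685 kN·m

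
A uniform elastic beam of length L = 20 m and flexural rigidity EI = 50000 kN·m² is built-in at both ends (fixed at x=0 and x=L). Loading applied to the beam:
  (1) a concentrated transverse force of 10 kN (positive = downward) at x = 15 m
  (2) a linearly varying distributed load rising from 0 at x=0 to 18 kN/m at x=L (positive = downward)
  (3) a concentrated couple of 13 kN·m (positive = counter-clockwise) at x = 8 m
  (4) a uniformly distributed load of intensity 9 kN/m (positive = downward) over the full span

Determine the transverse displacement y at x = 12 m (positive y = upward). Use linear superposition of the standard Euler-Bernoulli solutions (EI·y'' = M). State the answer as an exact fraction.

y(12) = -902749/6250000 m

Load 1 — point force P=10 kN at a=15 m (b=L-a=5):
  y_1 = -Pb²x²(3aL-(3a+b)x)/(6L³EI)  [x≤a] = -10·5²·12²·(3·15·20-(3·15+5)·12)/(6·20³·50000) = -9/2000 m
Load 2 — triangular load w₀=18 kN/m (0→w₀ over full span):
  y_2 = -w₀x²(L-x)²(x+2L)/(120LEI) = -18·12²·(20-12)²·(12+2·20)/(120·20·50000) = -5616/78125 m
Load 3 — applied couple M₀=13 kN·m at a=8 m (b=L-a=12):
  y_3 = (R_Ax³/6 - M_Ax²/2 - M₀(x-a)²/2)/EI  [x>a] with R_A=117/125, M_A=39/25 = ((117/125)·12³/6 - (39/25)·12²/2 - 13·(12-8)²/2)/50000 = 416/390625 m
Load 4 — uniform load w=9 kN/m over full span:
  y_4 = -wx²(L-x)²/(24EI) = -9·12²·(20-12)²/(24·50000) = -216/3125 m
Superposition: y = Σ y_i = -902749/6250000 m ≈ -0.144440 m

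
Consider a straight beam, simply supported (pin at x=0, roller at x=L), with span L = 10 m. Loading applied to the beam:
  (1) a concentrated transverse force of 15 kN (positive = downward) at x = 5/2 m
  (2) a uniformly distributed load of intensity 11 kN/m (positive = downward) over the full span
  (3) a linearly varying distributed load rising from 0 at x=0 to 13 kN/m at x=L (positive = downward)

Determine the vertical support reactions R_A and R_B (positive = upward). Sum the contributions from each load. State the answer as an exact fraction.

Load 1 — point force P=15 kN at a=5/2 m (b=L-a=15/2):
  R_A = Pb/L = 15·(15/2)/10 = 45/4 kN
  R_B = Pa/L = 15·(5/2)/10 = 15/4 kN
Load 2 — uniform load w=11 kN/m over full span:
  R_A = wL/2 = 11·10/2 = 55 kN
  R_B = wL/2 = 11·10/2 = 55 kN
Load 3 — triangular load w₀=13 kN/m (0→w₀ over full span):
  R_A = w₀L/6 = 13·10/6 = 65/3 kN
  R_B = w₀L/3 = 13·10/3 = 130/3 kN
Superposition: R_A = 1055/12 kN, R_B = 1225/12 kN

R_A = 1055/12 kN, R_B = 1225/12 kN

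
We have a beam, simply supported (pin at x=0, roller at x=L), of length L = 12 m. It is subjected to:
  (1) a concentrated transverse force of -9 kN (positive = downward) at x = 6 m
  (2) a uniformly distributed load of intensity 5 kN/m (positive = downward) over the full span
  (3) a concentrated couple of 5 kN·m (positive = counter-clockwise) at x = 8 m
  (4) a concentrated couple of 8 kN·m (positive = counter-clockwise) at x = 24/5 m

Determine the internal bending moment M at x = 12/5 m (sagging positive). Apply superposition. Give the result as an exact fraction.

Load 1 — point force P=-9 kN at a=6 m (b=L-a=6):
  M_1 = Pbx/L  [x≤a] = (-9)·6·(12/5)/12 = -54/5 kN·m
Load 2 — uniform load w=5 kN/m over full span:
  M_2 = wx(L-x)/2 = 5·(12/5)·(12-(12/5))/2 = 288/5 kN·m
Load 3 — applied couple M₀=5 kN·m at a=8 m (b=L-a=4):
  M_3 = M₀x/L  [x≤a] = 5·(12/5)/12 = 1 kN·m
Load 4 — applied couple M₀=8 kN·m at a=24/5 m (b=L-a=36/5):
  M_4 = M₀x/L  [x≤a] = 8·(12/5)/12 = 8/5 kN·m
Superposition: M = Σ M_i = 247/5 kN·m ≈ 49.400000 kN·m

M(12/5) = 247/5 kN·m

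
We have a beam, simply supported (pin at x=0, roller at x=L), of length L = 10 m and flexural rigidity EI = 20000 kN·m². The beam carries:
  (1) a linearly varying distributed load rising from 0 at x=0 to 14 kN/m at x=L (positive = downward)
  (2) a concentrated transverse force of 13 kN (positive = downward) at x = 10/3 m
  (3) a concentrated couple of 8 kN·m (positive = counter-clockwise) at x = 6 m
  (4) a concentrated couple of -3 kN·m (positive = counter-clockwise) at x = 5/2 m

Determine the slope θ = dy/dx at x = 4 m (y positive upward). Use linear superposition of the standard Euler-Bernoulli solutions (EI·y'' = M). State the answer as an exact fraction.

θ(4) = -752731/129600000 rad

Load 1 — triangular load w₀=14 kN/m (0→w₀ over full span):
  θ_1 = -w₀(7L⁴-30L²x²+15x⁴)/(360LEI) = -14·(7·10⁴-30·10²·4²+15·4⁴)/(360·10·20000) = -2261/450000 rad
Load 2 — point force P=13 kN at a=10/3 m (b=L-a=20/3):
  θ_2 = -Pa(2L²-6Lx+3x²+a²)/(6LEI)  [x>a] = -13·(10/3)·(2·10²-6·10·4+3·4²+(10/3)²)/(6·10·20000) = -559/810000 rad
Load 3 — applied couple M₀=8 kN·m at a=6 m (b=L-a=4):
  θ_3 = (M₀x²/(2L)+C₁)/EI  [x≤a] with C₁=M₀(3b²-L²)/(6L)=-104/15 = (8·4²/(2·10)+(-104/15))/20000 = -1/37500 rad
Load 4 — applied couple M₀=-3 kN·m at a=5/2 m (b=L-a=15/2):
  θ_4 = (M₀x²/(2L)-M₀(x-a)+C₁)/EI  [x>a] with C₁=M₀(3b²-L²)/(6L)=-55/16 = ((-3)·4²/(2·10)-(-3)·(4-(5/2))+(-55/16))/20000 = -107/1600000 rad
Superposition: θ = Σ θ_i = -752731/129600000 rad ≈ -0.005808 rad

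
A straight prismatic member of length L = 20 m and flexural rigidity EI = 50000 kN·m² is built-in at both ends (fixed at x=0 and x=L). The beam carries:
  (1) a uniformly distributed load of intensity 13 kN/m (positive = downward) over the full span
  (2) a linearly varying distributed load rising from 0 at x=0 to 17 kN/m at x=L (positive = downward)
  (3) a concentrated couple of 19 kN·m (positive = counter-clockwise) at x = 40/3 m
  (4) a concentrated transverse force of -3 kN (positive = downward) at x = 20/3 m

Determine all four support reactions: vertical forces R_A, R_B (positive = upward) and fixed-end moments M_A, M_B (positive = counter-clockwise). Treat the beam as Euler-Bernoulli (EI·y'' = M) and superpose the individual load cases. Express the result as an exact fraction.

Load 1 — uniform load w=13 kN/m over full span:
  R_A = wL/2 = 13·20/2 = 130 kN
  M_A = wL²/12 = 13·20²/12 = 1300/3 kN·m
  R_B = wL/2 = 13·20/2 = 130 kN
  M_B = -wL²/12 = -13·20²/12 = -1300/3 kN·m
Load 2 — triangular load w₀=17 kN/m (0→w₀ over full span):
  R_A = 3w₀L/20 = 3·17·20/20 = 51 kN
  M_A = w₀L²/30 = 17·20²/30 = 680/3 kN·m
  R_B = 7w₀L/20 = 7·17·20/20 = 119 kN
  M_B = -w₀L²/20 = -17·20²/20 = -340 kN·m
Load 3 — applied couple M₀=19 kN·m at a=40/3 m (b=L-a=20/3):
  R_A = 6M₀ab/L³ = 6·19·(40/3)·(20/3)/20³ = 19/15 kN
  M_A = M₀b(2a-b)/L² = 19·(20/3)·(2·(40/3)-(20/3))/20² = 19/3 kN·m
  R_B = -6M₀ab/L³ = -6·19·(40/3)·(20/3)/20³ = -19/15 kN
  M_B = M₀a(2b-a)/L² = 19·(40/3)·(2·(20/3)-(40/3))/20² = 0 kN·m
Load 4 — point force P=-3 kN at a=20/3 m (b=L-a=40/3):
  R_A = Pb²(3a+b)/L³ = (-3)·(40/3)²·(3·(20/3)+(40/3))/20³ = -20/9 kN
  M_A = Pab²/L² = (-3)·(20/3)·(40/3)²/20² = -80/9 kN·m
  R_B = Pa²(a+3b)/L³ = (-3)·(20/3)²·((20/3)+3·(40/3))/20³ = -7/9 kN
  M_B = -Pa²b/L² = -(-3)·(20/3)²·(40/3)/20² = 40/9 kN·m
Superposition: R_A = 8102/45 kN, M_A = 5917/9 kN·m, R_B = 11113/45 kN, M_B = -6920/9 kN·m

R_A = 8102/45 kN, M_A = 5917/9 kN·m, R_B = 11113/45 kN, M_B = -6920/9 kN·m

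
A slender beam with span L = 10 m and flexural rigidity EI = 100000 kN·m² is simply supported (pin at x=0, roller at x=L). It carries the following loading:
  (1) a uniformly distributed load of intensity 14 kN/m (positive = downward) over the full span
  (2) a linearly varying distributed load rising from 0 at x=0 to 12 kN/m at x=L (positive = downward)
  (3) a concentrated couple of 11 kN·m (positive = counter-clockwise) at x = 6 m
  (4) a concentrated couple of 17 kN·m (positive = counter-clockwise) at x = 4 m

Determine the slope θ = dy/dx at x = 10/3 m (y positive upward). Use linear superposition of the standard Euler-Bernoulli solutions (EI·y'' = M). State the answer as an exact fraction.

θ(10/3) = -54131/13500000 rad

Load 1 — uniform load w=14 kN/m over full span:
  θ_1 = -w(L³-6Lx²+4x³)/(24EI) = -14·(10³-6·10·(10/3)²+4·(10/3)³)/(24·100000) = -91/32400 rad
Load 2 — triangular load w₀=12 kN/m (0→w₀ over full span):
  θ_2 = -w₀(7L⁴-30L²x²+15x⁴)/(360LEI) = -12·(7·10⁴-30·10²·(10/3)²+15·(10/3)⁴)/(360·10·100000) = -13/10125 rad
Load 3 — applied couple M₀=11 kN·m at a=6 m (b=L-a=4):
  θ_3 = (M₀x²/(2L)+C₁)/EI  [x≤a] with C₁=M₀(3b²-L²)/(6L)=-143/15 = (11·(10/3)²/(2·10)+(-143/15))/100000 = -77/2250000 rad
Load 4 — applied couple M₀=17 kN·m at a=4 m (b=L-a=6):
  θ_4 = (M₀x²/(2L)+C₁)/EI  [x≤a] with C₁=M₀(3b²-L²)/(6L)=34/15 = (17·(10/3)²/(2·10)+(34/15))/100000 = 527/4500000 rad
Superposition: θ = Σ θ_i = -54131/13500000 rad ≈ -0.004010 rad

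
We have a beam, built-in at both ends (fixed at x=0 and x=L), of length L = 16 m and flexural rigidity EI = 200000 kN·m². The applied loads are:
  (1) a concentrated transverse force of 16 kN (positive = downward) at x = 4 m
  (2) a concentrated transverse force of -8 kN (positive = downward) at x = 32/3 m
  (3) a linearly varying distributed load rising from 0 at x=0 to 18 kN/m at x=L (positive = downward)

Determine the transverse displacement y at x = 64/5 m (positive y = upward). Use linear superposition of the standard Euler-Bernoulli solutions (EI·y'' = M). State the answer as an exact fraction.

y(64/5) = -13599592/3955078125 m

Load 1 — point force P=16 kN at a=4 m (b=L-a=12):
  y_1 = -Pa²(L-x)²(3bL-(3b+a)(L-x))/(6L³EI)  [x>a] = -16·4²·(16-(64/5))²·(3·12·16-(3·12+4)·(16-(64/5)))/(6·16³·200000) = -56/234375 m
Load 2 — point force P=-8 kN at a=32/3 m (b=L-a=16/3):
  y_2 = -Pa²(L-x)²(3bL-(3b+a)(L-x))/(6L³EI)  [x>a] = -(-8)·(32/3)²·(16-(64/5))²·(3·(16/3)·16-(3·(16/3)+(32/3))·(16-(64/5)))/(6·16³·200000) = 2048/6328125 m
Load 3 — triangular load w₀=18 kN/m (0→w₀ over full span):
  y_3 = -w₀x²(L-x)²(x+2L)/(120LEI) = -18·(64/5)²·(16-(64/5))²·((64/5)+2·16)/(120·16·200000) = -172032/48828125 m
Superposition: y = Σ y_i = -13599592/3955078125 m ≈ -0.003439 m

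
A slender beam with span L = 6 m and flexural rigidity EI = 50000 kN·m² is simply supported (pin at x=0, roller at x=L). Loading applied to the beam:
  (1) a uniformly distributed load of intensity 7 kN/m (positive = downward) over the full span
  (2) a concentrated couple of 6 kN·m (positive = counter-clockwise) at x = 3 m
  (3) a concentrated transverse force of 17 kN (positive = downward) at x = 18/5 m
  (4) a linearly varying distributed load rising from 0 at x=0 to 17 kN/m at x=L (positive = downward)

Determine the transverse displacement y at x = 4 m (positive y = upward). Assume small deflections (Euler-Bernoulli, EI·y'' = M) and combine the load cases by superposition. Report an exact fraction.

Load 1 — uniform load w=7 kN/m over full span:
  y_1 = -wx(L³-2Lx²+x³)/(24EI) = -7·4·(6³-2·6·4²+4³)/(24·50000) = -77/37500 m
Load 2 — applied couple M₀=6 kN·m at a=3 m (b=L-a=3):
  y_2 = (M₀x³/(6L)-M₀(x-a)²/2+C₁x)/EI  [x>a] with C₁=M₀(3b²-L²)/(6L)=-3/2 = (6·4³/(6·6)-6·(4-3)²/2+(-3/2)·4)/50000 = 1/30000 m
Load 3 — point force P=17 kN at a=18/5 m (b=L-a=12/5):
  y_3 = -Pa(L-x)(2Lx-a²-x²)/(6LEI)  [x>a] = -17·(18/5)·(6-4)·(2·6·4-(18/5)²-4²)/(6·6·50000) = -2023/1562500 m
Load 4 — triangular load w₀=17 kN/m (0→w₀ over full span):
  y_4 = -w₀x(7L⁴-10L²x²+3x⁴)/(360LEI) = -17·4·(7·6⁴-10·6²·4²+3·4⁴)/(360·6·50000) = -289/112500 m
Superposition: y = Σ y_i = -330953/56250000 m ≈ -0.005884 m

y(4) = -330953/56250000 m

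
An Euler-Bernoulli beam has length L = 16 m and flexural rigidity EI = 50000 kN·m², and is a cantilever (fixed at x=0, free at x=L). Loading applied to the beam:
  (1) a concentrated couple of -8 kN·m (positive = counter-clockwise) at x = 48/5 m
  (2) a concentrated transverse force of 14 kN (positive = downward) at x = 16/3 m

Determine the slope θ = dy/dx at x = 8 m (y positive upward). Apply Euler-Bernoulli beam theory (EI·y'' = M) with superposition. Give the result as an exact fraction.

θ(8) = -148/28125 rad

Load 1 — applied couple M₀=-8 kN·m at a=48/5 m (b=L-a=32/5):
  θ_1 = M₀x/EI  [x≤a] = (-8)·8/50000 = -4/3125 rad
Load 2 — point force P=14 kN at a=16/3 m (b=L-a=32/3):
  θ_2 = -Pa²/(2EI)  [x>a] = -14·(16/3)²/(2·50000) = -112/28125 rad
Superposition: θ = Σ θ_i = -148/28125 rad ≈ -0.005262 rad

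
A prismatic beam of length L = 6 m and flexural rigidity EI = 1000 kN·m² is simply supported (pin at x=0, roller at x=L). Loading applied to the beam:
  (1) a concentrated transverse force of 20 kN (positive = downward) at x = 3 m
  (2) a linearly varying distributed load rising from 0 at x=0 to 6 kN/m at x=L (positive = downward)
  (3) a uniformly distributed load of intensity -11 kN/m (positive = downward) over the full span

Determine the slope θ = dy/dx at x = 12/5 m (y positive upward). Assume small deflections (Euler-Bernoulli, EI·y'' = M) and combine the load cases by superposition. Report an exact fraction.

θ(12/5) = 297/78125 rad

Load 1 — point force P=20 kN at a=3 m (b=L-a=3):
  θ_1 = -Pb(L²-b²-3x²)/(6LEI)  [x≤a] = -20·3·(6²-3²-3·(12/5)²)/(6·6·1000) = -81/5000 rad
Load 2 — triangular load w₀=6 kN/m (0→w₀ over full span):
  θ_2 = -w₀(7L⁴-30L²x²+15x⁴)/(360LEI) = -6·(7·6⁴-30·6²·(12/5)²+15·(12/5)⁴)/(360·6·1000) = -2907/312500 rad
Load 3 — uniform load w=-11 kN/m over full span:
  θ_3 = -w(L³-6Lx²+4x³)/(24EI) = -(-11)·(6³-6·6·(12/5)²+4·(12/5)³)/(24·1000) = 3663/125000 rad
Superposition: θ = Σ θ_i = 297/78125 rad ≈ 0.003802 rad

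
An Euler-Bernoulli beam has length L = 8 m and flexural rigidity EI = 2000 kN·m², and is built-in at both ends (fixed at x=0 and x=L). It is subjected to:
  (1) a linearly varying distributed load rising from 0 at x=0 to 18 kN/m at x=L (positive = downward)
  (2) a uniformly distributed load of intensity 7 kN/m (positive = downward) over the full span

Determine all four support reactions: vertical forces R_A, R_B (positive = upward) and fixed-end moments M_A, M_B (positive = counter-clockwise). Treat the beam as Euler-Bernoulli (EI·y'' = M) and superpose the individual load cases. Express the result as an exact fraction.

R_A = 248/5 kN, M_A = 1136/15 kN·m, R_B = 392/5 kN, M_B = -1424/15 kN·m

Load 1 — triangular load w₀=18 kN/m (0→w₀ over full span):
  R_A = 3w₀L/20 = 3·18·8/20 = 108/5 kN
  M_A = w₀L²/30 = 18·8²/30 = 192/5 kN·m
  R_B = 7w₀L/20 = 7·18·8/20 = 252/5 kN
  M_B = -w₀L²/20 = -18·8²/20 = -288/5 kN·m
Load 2 — uniform load w=7 kN/m over full span:
  R_A = wL/2 = 7·8/2 = 28 kN
  M_A = wL²/12 = 7·8²/12 = 112/3 kN·m
  R_B = wL/2 = 7·8/2 = 28 kN
  M_B = -wL²/12 = -7·8²/12 = -112/3 kN·m
Superposition: R_A = 248/5 kN, M_A = 1136/15 kN·m, R_B = 392/5 kN, M_B = -1424/15 kN·m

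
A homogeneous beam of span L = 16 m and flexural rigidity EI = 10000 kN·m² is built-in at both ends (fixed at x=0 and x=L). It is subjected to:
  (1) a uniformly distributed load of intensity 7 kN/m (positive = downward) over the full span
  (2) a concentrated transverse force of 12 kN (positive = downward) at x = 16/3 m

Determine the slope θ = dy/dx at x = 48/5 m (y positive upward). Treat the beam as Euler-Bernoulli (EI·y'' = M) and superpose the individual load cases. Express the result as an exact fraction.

θ(48/5) = 3328/234375 rad

Load 1 — uniform load w=7 kN/m over full span:
  θ_1 = -wx(L-x)(L-2x)/(12EI) = -7·(48/5)·(16-(48/5))·(16-2·(48/5))/(12·10000) = 896/78125 rad
Load 2 — point force P=12 kN at a=16/3 m (b=L-a=32/3):
  θ_2 = Pa²(L-x)(2bL-(3b+a)(L-x))/(2L³EI)  [x>a] = 12·(16/3)²·(16-(48/5))·(2·(32/3)·16-(3·(32/3)+(16/3))·(16-(48/5)))/(2·16³·10000) = 128/46875 rad
Superposition: θ = Σ θ_i = 3328/234375 rad ≈ 0.014199 rad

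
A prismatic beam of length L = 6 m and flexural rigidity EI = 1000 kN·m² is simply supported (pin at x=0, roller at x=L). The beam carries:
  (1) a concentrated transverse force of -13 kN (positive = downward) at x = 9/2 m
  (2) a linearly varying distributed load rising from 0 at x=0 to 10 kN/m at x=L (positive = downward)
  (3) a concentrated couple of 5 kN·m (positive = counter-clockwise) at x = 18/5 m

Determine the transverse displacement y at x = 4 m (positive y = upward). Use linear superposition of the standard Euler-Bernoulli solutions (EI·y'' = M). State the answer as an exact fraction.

y(4) = -4681/120000 m

Load 1 — point force P=-13 kN at a=9/2 m (b=L-a=3/2):
  y_1 = -Pbx(L²-b²-x²)/(6LEI)  [x≤a] = -(-13)·(3/2)·4·(6²-(3/2)²-4²)/(6·6·1000) = 923/24000 m
Load 2 — triangular load w₀=10 kN/m (0→w₀ over full span):
  y_2 = -w₀x(7L⁴-10L²x²+3x⁴)/(360LEI) = -10·4·(7·6⁴-10·6²·4²+3·4⁴)/(360·6·1000) = -17/225 m
Load 3 — applied couple M₀=5 kN·m at a=18/5 m (b=L-a=12/5):
  y_3 = (M₀x³/(6L)-M₀(x-a)²/2+C₁x)/EI  [x>a] with C₁=M₀(3b²-L²)/(6L)=-13/5 = (5·4³/(6·6)-5·(4-(18/5))²/2+(-13/5)·4)/1000 = -43/22500 m
Superposition: y = Σ y_i = -4681/120000 m ≈ -0.039008 m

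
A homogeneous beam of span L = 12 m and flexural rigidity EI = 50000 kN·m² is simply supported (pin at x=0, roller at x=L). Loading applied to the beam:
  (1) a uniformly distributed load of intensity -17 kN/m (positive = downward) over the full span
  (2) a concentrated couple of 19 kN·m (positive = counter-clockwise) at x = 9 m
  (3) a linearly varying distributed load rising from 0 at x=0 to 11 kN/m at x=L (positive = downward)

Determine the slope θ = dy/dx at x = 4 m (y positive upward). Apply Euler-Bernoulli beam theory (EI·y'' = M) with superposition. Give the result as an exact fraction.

Load 1 — uniform load w=-17 kN/m over full span:
  θ_1 = -w(L³-6Lx²+4x³)/(24EI) = -(-17)·(12³-6·12·4²+4·4³)/(24·50000) = 221/18750 rad
Load 2 — applied couple M₀=19 kN·m at a=9 m (b=L-a=3):
  θ_2 = (M₀x²/(2L)+C₁)/EI  [x≤a] with C₁=M₀(3b²-L²)/(6L)=-247/8 = (19·4²/(2·12)+(-247/8))/50000 = -437/1200000 rad
Load 3 — triangular load w₀=11 kN/m (0→w₀ over full span):
  θ_3 = -w₀(7L⁴-30L²x²+15x⁴)/(360LEI) = -11·(7·12⁴-30·12²·4²+15·4⁴)/(360·12·50000) = -572/140625 rad
Superposition: θ = Σ θ_i = 132389/18000000 rad ≈ 0.007355 rad

θ(4) = 132389/18000000 rad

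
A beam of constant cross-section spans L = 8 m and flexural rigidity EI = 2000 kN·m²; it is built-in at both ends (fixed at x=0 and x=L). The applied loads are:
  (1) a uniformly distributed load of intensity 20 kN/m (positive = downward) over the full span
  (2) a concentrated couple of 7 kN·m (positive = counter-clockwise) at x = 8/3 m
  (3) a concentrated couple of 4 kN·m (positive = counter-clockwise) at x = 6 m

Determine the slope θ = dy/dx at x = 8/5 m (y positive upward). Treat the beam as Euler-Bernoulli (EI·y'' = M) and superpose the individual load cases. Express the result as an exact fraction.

θ(8/5) = -383/9375 rad

Load 1 — uniform load w=20 kN/m over full span:
  θ_1 = -wx(L-x)(L-2x)/(12EI) = -20·(8/5)·(8-(8/5))·(8-2·(8/5))/(12·2000) = -128/3125 rad
Load 2 — applied couple M₀=7 kN·m at a=8/3 m (b=L-a=16/3):
  θ_2 = (R_Ax²/2 - M_Ax)/EI  [x≤a] with R_A=7/6, M_A=0 = ((7/6)·(8/5)²/2 - 0·(8/5))/2000 = 7/9375 rad
Load 3 — applied couple M₀=4 kN·m at a=6 m (b=L-a=2):
  θ_3 = (R_Ax²/2 - M_Ax)/EI  [x≤a] with R_A=9/16, M_A=5/4 = ((9/16)·(8/5)²/2 - (5/4)·(8/5))/2000 = -2/3125 rad
Superposition: θ = Σ θ_i = -383/9375 rad ≈ -0.040853 rad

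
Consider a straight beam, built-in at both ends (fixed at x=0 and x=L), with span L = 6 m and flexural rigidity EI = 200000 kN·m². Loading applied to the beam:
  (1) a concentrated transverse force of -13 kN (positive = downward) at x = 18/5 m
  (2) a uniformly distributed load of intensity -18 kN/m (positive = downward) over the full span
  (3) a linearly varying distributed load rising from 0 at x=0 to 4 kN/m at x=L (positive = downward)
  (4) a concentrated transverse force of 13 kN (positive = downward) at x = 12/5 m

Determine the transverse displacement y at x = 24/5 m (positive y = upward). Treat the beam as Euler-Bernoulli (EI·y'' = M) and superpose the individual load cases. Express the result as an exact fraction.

y(24/5) = 18261/156250000 m

Load 1 — point force P=-13 kN at a=18/5 m (b=L-a=12/5):
  y_1 = -Pa²(L-x)²(3bL-(3b+a)(L-x))/(6L³EI)  [x>a] = -(-13)·(18/5)²·(6-(24/5))²·(3·(12/5)·6-(3·(12/5)+(18/5))·(6-(24/5)))/(6·6³·200000) = 22113/781250000 m
Load 2 — uniform load w=-18 kN/m over full span:
  y_2 = -wx²(L-x)²/(24EI) = -(-18)·(24/5)²·(6-(24/5))²/(24·200000) = 243/1953125 m
Load 3 — triangular load w₀=4 kN/m (0→w₀ over full span):
  y_3 = -w₀x²(L-x)²(x+2L)/(120LEI) = -4·(24/5)²·(6-(24/5))²·((24/5)+2·6)/(120·6·200000) = -756/48828125 m
Load 4 — point force P=13 kN at a=12/5 m (b=L-a=18/5):
  y_4 = -Pa²(L-x)²(3bL-(3b+a)(L-x))/(6L³EI)  [x>a] = -13·(12/5)²·(6-(24/5))²·(3·(18/5)·6-(3·(18/5)+(12/5))·(6-(24/5)))/(6·6³·200000) = -1989/97656250 m
Superposition: y = Σ y_i = 18261/156250000 m ≈ 0.000117 m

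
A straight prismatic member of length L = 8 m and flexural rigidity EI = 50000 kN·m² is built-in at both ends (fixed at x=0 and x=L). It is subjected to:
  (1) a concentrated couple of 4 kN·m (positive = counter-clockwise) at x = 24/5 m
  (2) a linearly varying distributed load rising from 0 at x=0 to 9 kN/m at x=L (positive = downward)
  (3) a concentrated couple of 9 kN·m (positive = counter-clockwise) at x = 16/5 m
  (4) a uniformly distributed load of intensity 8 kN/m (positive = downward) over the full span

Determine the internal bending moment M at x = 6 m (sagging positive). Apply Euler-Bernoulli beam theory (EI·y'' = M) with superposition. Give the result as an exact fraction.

M(6) = 1367/150 kN·m

Load 1 — applied couple M₀=4 kN·m at a=24/5 m (b=L-a=16/5):
  M_1 = R_Ax - M_A - M₀  [x>a] with R_A=18/25, M_A=32/25 = (18/25)·6 - (32/25) - 4 = -24/25 kN·m
Load 2 — triangular load w₀=9 kN/m (0→w₀ over full span):
  M_2 = 3w₀Lx/20 - w₀L²/30 - w₀x³/(6L) = 3·9·8·6/20 - 9·8²/30 - 9·6³/(6·8) = 51/10 kN·m
Load 3 — applied couple M₀=9 kN·m at a=16/5 m (b=L-a=24/5):
  M_3 = R_Ax - M_A - M₀  [x>a] with R_A=81/50, M_A=27/25 = (81/50)·6 - (27/25) - 9 = -9/25 kN·m
Load 4 — uniform load w=8 kN/m over full span:
  M_4 = wLx/2 - wL²/12 - wx²/2 = 8·8·6/2 - 8·8²/12 - 8·6²/2 = 16/3 kN·m
Superposition: M = Σ M_i = 1367/150 kN·m ≈ 9.113333 kN·m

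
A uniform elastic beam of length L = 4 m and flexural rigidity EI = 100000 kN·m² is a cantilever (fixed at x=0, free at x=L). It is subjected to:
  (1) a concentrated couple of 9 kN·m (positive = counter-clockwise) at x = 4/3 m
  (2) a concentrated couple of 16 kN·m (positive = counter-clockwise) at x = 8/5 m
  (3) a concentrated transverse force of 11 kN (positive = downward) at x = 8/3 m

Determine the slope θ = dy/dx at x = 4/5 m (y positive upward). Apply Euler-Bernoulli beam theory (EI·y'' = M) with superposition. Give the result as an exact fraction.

θ(4/5) = 1/1875000 rad

Load 1 — applied couple M₀=9 kN·m at a=4/3 m (b=L-a=8/3):
  θ_1 = M₀x/EI  [x≤a] = 9·(4/5)/100000 = 9/125000 rad
Load 2 — applied couple M₀=16 kN·m at a=8/5 m (b=L-a=12/5):
  θ_2 = M₀x/EI  [x≤a] = 16·(4/5)/100000 = 2/15625 rad
Load 3 — point force P=11 kN at a=8/3 m (b=L-a=4/3):
  θ_3 = -Px(2a-x)/(2EI)  [x≤a] = -11·(4/5)·(2·(8/3)-(4/5))/(2·100000) = -187/937500 rad
Superposition: θ = Σ θ_i = 1/1875000 rad ≈ 0.000001 rad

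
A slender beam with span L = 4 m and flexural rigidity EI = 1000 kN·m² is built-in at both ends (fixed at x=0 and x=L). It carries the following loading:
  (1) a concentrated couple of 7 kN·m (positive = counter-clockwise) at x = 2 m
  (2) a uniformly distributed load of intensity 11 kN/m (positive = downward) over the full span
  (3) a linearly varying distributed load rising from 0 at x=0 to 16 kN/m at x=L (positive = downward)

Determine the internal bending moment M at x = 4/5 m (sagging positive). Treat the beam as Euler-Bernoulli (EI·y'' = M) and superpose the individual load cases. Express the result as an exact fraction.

Load 1 — applied couple M₀=7 kN·m at a=2 m (b=L-a=2):
  M_1 = R_Ax - M_A  [x≤a] with R_A=21/8, M_A=7/4 = (21/8)·(4/5) - (7/4) = 7/20 kN·m
Load 2 — uniform load w=11 kN/m over full span:
  M_2 = wLx/2 - wL²/12 - wx²/2 = 11·4·(4/5)/2 - 11·4²/12 - 11·(4/5)²/2 = -44/75 kN·m
Load 3 — triangular load w₀=16 kN/m (0→w₀ over full span):
  M_3 = 3w₀Lx/20 - w₀L²/30 - w₀x³/(6L) = 3·16·4·(4/5)/20 - 16·4²/30 - 16·(4/5)³/(6·4) = -448/375 kN·m
Superposition: M = Σ M_i = -2147/1500 kN·m ≈ -1.431333 kN·m

M(4/5) = -2147/1500 kN·m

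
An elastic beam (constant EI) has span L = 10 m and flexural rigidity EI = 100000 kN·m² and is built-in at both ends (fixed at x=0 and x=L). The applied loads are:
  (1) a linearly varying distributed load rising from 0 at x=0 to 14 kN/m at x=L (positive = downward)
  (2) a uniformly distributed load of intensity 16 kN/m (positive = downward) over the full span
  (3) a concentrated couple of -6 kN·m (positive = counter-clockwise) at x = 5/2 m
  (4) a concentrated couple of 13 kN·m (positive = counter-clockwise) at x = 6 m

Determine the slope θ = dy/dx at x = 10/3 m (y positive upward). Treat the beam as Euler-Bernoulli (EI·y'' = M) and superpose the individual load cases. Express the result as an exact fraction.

Load 1 — triangular load w₀=14 kN/m (0→w₀ over full span):
  θ_1 = -w₀(2x(L-x)(L-2x)(x+2L)+x²(L-x)²)/(120LEI) = -14·(2·(10/3)·(10-(10/3))·(10-2·(10/3))·((10/3)+2·10)+(10/3)²·(10-(10/3))²)/(120·10·100000) = -14/30375 rad
Load 2 — uniform load w=16 kN/m over full span:
  θ_2 = -wx(L-x)(L-2x)/(12EI) = -16·(10/3)·(10-(10/3))·(10-2·(10/3))/(12·100000) = -2/2025 rad
Load 3 — applied couple M₀=-6 kN·m at a=5/2 m (b=L-a=15/2):
  θ_3 = (R_Ax²/2 - M_Ax - M₀(x-a))/EI  [x>a] with R_A=-27/40, M_A=9/8 = ((-27/40)·(10/3)²/2 - (9/8)·(10/3) - (-6)·((10/3)-(5/2)))/100000 = -1/40000 rad
Load 4 — applied couple M₀=13 kN·m at a=6 m (b=L-a=4):
  θ_4 = (R_Ax²/2 - M_Ax)/EI  [x≤a] with R_A=234/125, M_A=104/25 = ((234/125)·(10/3)²/2 - (104/25)·(10/3))/100000 = -13/375000 rad
Superposition: θ = Σ θ_i = -366499/243000000 rad ≈ -0.001508 rad

θ(10/3) = -366499/243000000 rad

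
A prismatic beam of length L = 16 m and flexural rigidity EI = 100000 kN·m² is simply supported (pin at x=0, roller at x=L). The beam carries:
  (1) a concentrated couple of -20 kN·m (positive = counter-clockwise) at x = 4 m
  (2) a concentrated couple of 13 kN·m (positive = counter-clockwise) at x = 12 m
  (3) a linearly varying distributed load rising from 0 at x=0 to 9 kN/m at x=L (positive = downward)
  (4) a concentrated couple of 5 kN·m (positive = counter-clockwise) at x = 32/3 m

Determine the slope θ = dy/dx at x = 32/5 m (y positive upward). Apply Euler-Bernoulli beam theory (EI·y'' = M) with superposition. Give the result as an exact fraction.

Load 1 — applied couple M₀=-20 kN·m at a=4 m (b=L-a=12):
  θ_1 = (M₀x²/(2L)-M₀(x-a)+C₁)/EI  [x>a] with C₁=M₀(3b²-L²)/(6L)=-110/3 = ((-20)·(32/5)²/(2·16)-(-20)·((32/5)-4)+(-110/3))/100000 = -107/750000 rad
Load 2 — applied couple M₀=13 kN·m at a=12 m (b=L-a=4):
  θ_2 = (M₀x²/(2L)+C₁)/EI  [x≤a] with C₁=M₀(3b²-L²)/(6L)=-169/6 = (13·(32/5)²/(2·16)+(-169/6))/100000 = -1729/15000000 rad
Load 3 — triangular load w₀=9 kN/m (0→w₀ over full span):
  θ_3 = -w₀(7L⁴-30L²x²+15x⁴)/(360LEI) = -9·(7·16⁴-30·16²·(32/5)²+15·(32/5)⁴)/(360·16·100000) = -5168/1953125 rad
Load 4 — applied couple M₀=5 kN·m at a=32/3 m (b=L-a=16/3):
  θ_4 = (M₀x²/(2L)+C₁)/EI  [x≤a] with C₁=M₀(3b²-L²)/(6L)=-80/9 = (5·(32/5)²/(2·16)+(-80/9))/100000 = -7/281250 rad
Superposition: θ = Σ θ_i = -3294943/1125000000 rad ≈ -0.002929 rad

θ(32/5) = -3294943/1125000000 rad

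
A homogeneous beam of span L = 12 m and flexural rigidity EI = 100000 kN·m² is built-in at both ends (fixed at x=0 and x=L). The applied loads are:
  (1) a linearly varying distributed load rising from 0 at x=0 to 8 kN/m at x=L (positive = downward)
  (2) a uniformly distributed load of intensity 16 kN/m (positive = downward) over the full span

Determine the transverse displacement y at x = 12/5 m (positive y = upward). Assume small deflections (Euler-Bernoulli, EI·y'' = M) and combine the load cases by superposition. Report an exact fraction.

Load 1 — triangular load w₀=8 kN/m (0→w₀ over full span):
  y_1 = -w₀x²(L-x)²(x+2L)/(120LEI) = -8·(12/5)²·(12-(12/5))²·((12/5)+2·12)/(120·12·100000) = -38016/48828125 m
Load 2 — uniform load w=16 kN/m over full span:
  y_2 = -wx²(L-x)²/(24EI) = -16·(12/5)²·(12-(12/5))²/(24·100000) = -6912/1953125 m
Superposition: y = Σ y_i = -210816/48828125 m ≈ -0.004318 m

y(12/5) = -210816/48828125 m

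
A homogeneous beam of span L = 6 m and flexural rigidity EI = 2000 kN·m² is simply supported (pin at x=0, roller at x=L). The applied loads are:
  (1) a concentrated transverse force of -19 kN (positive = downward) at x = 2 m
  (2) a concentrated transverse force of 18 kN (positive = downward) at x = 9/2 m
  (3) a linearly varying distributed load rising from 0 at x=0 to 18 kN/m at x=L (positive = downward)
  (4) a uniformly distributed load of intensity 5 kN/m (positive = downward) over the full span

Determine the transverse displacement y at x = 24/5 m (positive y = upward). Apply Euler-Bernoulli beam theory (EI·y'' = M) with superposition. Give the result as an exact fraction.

y(24/5) = -54316747/750000000 m

Load 1 — point force P=-19 kN at a=2 m (b=L-a=4):
  y_1 = -Pa(L-x)(2Lx-a²-x²)/(6LEI)  [x>a] = -(-19)·2·(6-(24/5))·(2·6·(24/5)-2²-(24/5)²)/(6·6·2000) = 3629/187500 m
Load 2 — point force P=18 kN at a=9/2 m (b=L-a=3/2):
  y_2 = -Pa(L-x)(2Lx-a²-x²)/(6LEI)  [x>a] = -18·(9/2)·(6-(24/5))·(2·6·(24/5)-(9/2)²-(24/5)²)/(6·6·2000) = -38637/2000000 m
Load 3 — triangular load w₀=18 kN/m (0→w₀ over full span):
  y_3 = -w₀x(7L⁴-10L²x²+3x⁴)/(360LEI) = -18·(24/5)·(7·6⁴-10·6²·(24/5)²+3·(24/5)⁴)/(360·6·2000) = -92583/1953125 m
Load 4 — uniform load w=5 kN/m over full span:
  y_4 = -wx(L³-2Lx²+x³)/(24EI) = -5·(24/5)·(6³-2·6·(24/5)²+(24/5)³)/(24·2000) = -783/31250 m
Superposition: y = Σ y_i = -54316747/750000000 m ≈ -0.072422 m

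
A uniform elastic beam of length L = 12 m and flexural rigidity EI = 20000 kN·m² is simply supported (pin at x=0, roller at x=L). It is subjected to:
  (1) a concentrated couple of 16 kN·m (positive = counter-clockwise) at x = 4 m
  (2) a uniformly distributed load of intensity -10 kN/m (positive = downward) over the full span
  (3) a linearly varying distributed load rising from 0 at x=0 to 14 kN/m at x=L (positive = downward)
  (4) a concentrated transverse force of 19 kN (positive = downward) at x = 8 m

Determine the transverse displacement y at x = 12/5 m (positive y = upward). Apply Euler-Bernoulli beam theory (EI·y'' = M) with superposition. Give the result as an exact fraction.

Load 1 — applied couple M₀=16 kN·m at a=4 m (b=L-a=8):
  y_1 = (M₀x³/(6L)+C₁x)/EI  [x≤a] with C₁=M₀(3b²-L²)/(6L)=32/3 = (16·(12/5)³/(6·12)+(32/3)·(12/5))/20000 = 112/78125 m
Load 2 — uniform load w=-10 kN/m over full span:
  y_2 = -wx(L³-2Lx²+x³)/(24EI) = -(-10)·(12/5)·(12³-2·12·(12/5)²+(12/5)³)/(24·20000) = 6264/78125 m
Load 3 — triangular load w₀=14 kN/m (0→w₀ over full span):
  y_3 = -w₀x(7L⁴-10L²x²+3x⁴)/(360LEI) = -14·(12/5)·(7·12⁴-10·12²·(12/5)²+3·(12/5)⁴)/(360·12·20000) = -520128/9765625 m
Load 4 — point force P=19 kN at a=8 m (b=L-a=4):
  y_4 = -Pbx(L²-b²-x²)/(6LEI)  [x≤a] = -19·4·(12/5)·(12²-4²-(12/5)²)/(6·12·20000) = -3629/234375 m
Superposition: y = Σ y_i = 376991/29296875 m ≈ 0.012868 m

y(12/5) = 376991/29296875 m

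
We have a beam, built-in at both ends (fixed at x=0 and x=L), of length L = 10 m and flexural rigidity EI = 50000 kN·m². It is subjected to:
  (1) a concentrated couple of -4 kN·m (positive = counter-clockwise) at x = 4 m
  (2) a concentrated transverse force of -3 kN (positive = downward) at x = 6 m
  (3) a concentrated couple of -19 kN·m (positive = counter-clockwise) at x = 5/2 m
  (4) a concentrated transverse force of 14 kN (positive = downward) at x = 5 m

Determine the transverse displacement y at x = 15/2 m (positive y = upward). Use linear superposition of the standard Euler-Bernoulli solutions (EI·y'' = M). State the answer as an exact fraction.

y(15/2) = -6683/7680000 m

Load 1 — applied couple M₀=-4 kN·m at a=4 m (b=L-a=6):
  y_1 = (R_Ax³/6 - M_Ax²/2 - M₀(x-a)²/2)/EI  [x>a] with R_A=-72/125, M_A=-12/25 = ((-72/125)·(15/2)³/6 - (-12/25)·(15/2)²/2 - (-4)·((15/2)-4)²/2)/50000 = -1/20000 m
Load 2 — point force P=-3 kN at a=6 m (b=L-a=4):
  y_2 = -Pa²(L-x)²(3bL-(3b+a)(L-x))/(6L³EI)  [x>a] = -(-3)·6²·(10-(15/2))²·(3·4·10-(3·4+6)·(10-(15/2)))/(6·10³·50000) = 27/160000 m
Load 3 — applied couple M₀=-19 kN·m at a=5/2 m (b=L-a=15/2):
  y_3 = (R_Ax³/6 - M_Ax²/2 - M₀(x-a)²/2)/EI  [x>a] with R_A=-171/80, M_A=57/16 = ((-171/80)·(15/2)³/6 - (57/16)·(15/2)²/2 - (-19)·((15/2)-(5/2))²/2)/50000 = -133/512000 m
Load 4 — point force P=14 kN at a=5 m (b=L-a=5):
  y_4 = -Pa²(L-x)²(3bL-(3b+a)(L-x))/(6L³EI)  [x>a] = -14·5²·(10-(15/2))²·(3·5·10-(3·5+5)·(10-(15/2)))/(6·10³·50000) = -7/9600 m
Superposition: y = Σ y_i = -6683/7680000 m ≈ -0.000870 m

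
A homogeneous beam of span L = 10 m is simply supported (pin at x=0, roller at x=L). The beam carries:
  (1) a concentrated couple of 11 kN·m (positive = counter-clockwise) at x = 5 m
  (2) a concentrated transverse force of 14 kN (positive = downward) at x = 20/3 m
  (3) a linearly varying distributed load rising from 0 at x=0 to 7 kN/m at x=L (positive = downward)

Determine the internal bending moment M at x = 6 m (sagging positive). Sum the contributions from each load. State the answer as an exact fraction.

Load 1 — applied couple M₀=11 kN·m at a=5 m (b=L-a=5):
  M_1 = M₀x/L - M₀  [x>a] = 11·6/10 - 11 = -22/5 kN·m
Load 2 — point force P=14 kN at a=20/3 m (b=L-a=10/3):
  M_2 = Pbx/L  [x≤a] = 14·(10/3)·6/10 = 28 kN·m
Load 3 — triangular load w₀=7 kN/m (0→w₀ over full span):
  M_3 = w₀Lx/6 - w₀x³/(6L) = 7·10·6/6 - 7·6³/(6·10) = 224/5 kN·m
Superposition: M = Σ M_i = 342/5 kN·m ≈ 68.400000 kN·m

M(6) = 342/5 kN·m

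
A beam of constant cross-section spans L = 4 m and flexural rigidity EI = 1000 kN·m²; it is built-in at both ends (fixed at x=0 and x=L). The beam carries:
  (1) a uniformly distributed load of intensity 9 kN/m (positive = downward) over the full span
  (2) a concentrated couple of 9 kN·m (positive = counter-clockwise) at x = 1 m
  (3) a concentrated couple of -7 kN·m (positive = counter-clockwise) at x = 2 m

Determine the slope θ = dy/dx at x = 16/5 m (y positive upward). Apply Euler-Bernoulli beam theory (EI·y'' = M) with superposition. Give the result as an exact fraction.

θ(16/5) = 233/62500 rad

Load 1 — uniform load w=9 kN/m over full span:
  θ_1 = -wx(L-x)(L-2x)/(12EI) = -9·(16/5)·(4-(16/5))·(4-2·(16/5))/(12·1000) = 72/15625 rad
Load 2 — applied couple M₀=9 kN·m at a=1 m (b=L-a=3):
  θ_2 = (R_Ax²/2 - M_Ax - M₀(x-a))/EI  [x>a] with R_A=81/32, M_A=-27/16 = ((81/32)·(16/5)²/2 - (-27/16)·(16/5) - 9·((16/5)-1))/1000 = -9/6250 rad
Load 3 — applied couple M₀=-7 kN·m at a=2 m (b=L-a=2):
  θ_3 = (R_Ax²/2 - M_Ax - M₀(x-a))/EI  [x>a] with R_A=-21/8, M_A=-7/4 = ((-21/8)·(16/5)²/2 - (-7/4)·(16/5) - (-7)·((16/5)-2))/1000 = 7/12500 rad
Superposition: θ = Σ θ_i = 233/62500 rad ≈ 0.003728 rad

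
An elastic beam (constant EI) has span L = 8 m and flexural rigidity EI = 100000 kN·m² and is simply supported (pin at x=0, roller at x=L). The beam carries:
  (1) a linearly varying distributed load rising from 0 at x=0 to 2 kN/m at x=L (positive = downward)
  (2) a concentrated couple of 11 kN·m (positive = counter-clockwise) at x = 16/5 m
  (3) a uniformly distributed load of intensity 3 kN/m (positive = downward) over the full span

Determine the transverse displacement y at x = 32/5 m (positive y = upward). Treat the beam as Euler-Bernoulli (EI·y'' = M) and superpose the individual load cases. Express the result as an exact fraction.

y(32/5) = -57156/48828125 m

Load 1 — triangular load w₀=2 kN/m (0→w₀ over full span):
  y_1 = -w₀x(7L⁴-10L²x²+3x⁴)/(360LEI) = -2·(32/5)·(7·8⁴-10·8²·(32/5)²+3·(32/5)⁴)/(360·8·100000) = -16256/48828125 m
Load 2 — applied couple M₀=11 kN·m at a=16/5 m (b=L-a=24/5):
  y_2 = (M₀x³/(6L)-M₀(x-a)²/2+C₁x)/EI  [x>a] with C₁=M₀(3b²-L²)/(6L)=88/75 = (11·(32/5)³/(6·8)-11·((32/5)-(16/5))²/2+(88/75)·(32/5))/100000 = 44/390625 m
Load 3 — uniform load w=3 kN/m over full span:
  y_3 = -wx(L³-2Lx²+x³)/(24EI) = -3·(32/5)·(8³-2·8·(32/5)²+(32/5)³)/(24·100000) = -1856/1953125 m
Superposition: y = Σ y_i = -57156/48828125 m ≈ -0.001171 m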